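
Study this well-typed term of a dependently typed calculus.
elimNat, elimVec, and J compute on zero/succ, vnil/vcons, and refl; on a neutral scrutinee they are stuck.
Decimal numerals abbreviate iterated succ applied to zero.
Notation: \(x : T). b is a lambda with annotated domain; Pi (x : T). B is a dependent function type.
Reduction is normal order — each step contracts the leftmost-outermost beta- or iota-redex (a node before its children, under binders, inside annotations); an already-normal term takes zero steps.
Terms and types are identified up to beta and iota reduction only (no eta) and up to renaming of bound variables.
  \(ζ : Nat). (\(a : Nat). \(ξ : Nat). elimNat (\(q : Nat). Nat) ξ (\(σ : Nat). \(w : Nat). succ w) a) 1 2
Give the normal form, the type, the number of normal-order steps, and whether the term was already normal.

reduced normal form:
  \(ζ : Nat). 3
type:
  Pi (ζ : Nat). Nat
reduction steps (normal order): 6
term was already normal: no
first redex: a beta-redex


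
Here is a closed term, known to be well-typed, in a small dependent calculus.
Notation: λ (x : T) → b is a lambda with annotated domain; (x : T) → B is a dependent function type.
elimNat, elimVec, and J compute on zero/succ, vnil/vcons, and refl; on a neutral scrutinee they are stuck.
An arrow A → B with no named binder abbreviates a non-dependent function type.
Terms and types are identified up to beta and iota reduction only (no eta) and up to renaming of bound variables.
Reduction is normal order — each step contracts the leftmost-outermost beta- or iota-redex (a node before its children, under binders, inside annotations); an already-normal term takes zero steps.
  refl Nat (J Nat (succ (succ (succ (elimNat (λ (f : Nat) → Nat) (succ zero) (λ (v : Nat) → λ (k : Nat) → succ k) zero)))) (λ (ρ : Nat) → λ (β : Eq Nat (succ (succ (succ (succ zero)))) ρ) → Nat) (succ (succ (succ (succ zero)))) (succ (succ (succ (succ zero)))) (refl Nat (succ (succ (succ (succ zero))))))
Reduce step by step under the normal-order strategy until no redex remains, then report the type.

normal-order reduction sequence:
  refl Nat (J Nat (succ (succ (succ (elimNat (λ (f : Nat) → Nat) (succ zero) (λ (v : Nat) → λ (k : Nat) → succ k) zero)))) (λ (ρ : Nat) → λ (β : Eq Nat (succ (succ (succ (succ zero)))) ρ) → Nat) (succ (succ (succ (succ zero)))) (succ (succ (succ (succ zero)))) (refl Nat (succ (succ (succ (succ zero))))))
  ~> refl Nat (succ (succ (succ (succ zero))))
the term's type:
  Eq Nat (succ (succ (succ (succ zero)))) (succ (succ (succ (succ zero))))


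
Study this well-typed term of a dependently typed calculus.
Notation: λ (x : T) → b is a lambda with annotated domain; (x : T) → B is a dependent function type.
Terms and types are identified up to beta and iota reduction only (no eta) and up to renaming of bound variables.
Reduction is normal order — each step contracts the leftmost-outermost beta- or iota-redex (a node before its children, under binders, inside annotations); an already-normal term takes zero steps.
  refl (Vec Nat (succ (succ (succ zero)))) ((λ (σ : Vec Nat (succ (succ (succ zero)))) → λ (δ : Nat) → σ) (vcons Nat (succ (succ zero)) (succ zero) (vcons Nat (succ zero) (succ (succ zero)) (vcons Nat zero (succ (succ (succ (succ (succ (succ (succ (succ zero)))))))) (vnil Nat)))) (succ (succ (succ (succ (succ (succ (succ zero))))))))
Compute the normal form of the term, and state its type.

resulting normal form:
  refl (Vec Nat (succ (succ (succ zero)))) (vcons Nat (succ (succ zero)) (succ zero) (vcons Nat (succ zero) (succ (succ zero)) (vcons Nat zero (succ (succ (succ (succ (succ (succ (succ (succ zero)))))))) (vnil Nat))))
the term's type:
  Eq (Vec Nat (succ (succ (succ zero)))) (vcons Nat (succ (succ zero)) (succ zero) (vcons Nat (succ zero) (succ (succ zero)) (vcons Nat zero (succ (succ (succ (succ (succ (succ (succ (succ zero)))))))) (vnil Nat)))) (vcons Nat (succ (succ zero)) (succ zero) (vcons Nat (succ zero) (succ (succ zero)) (vcons Nat zero (succ (succ (succ (succ (succ (succ (succ (succ zero)))))))) (vnil Nat))))
observation: the leftmost-outermost redex is a beta-redex, and normalization takes 2 steps.


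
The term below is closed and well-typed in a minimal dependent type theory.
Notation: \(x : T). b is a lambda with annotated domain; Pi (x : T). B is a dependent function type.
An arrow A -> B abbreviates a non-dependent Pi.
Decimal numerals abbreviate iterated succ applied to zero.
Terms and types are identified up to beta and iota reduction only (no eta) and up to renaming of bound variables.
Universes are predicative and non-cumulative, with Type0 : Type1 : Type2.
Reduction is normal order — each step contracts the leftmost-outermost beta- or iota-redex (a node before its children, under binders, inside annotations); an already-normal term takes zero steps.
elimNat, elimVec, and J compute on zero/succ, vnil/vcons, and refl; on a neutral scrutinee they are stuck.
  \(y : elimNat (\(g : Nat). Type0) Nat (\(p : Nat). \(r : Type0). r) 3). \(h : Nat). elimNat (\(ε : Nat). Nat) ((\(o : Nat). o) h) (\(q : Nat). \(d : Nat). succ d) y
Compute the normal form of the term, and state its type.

normal form:
  \(y : Nat). \(g : Nat). elimNat (\(p : Nat). Nat) g (\(r : Nat). \(h : Nat). succ h) y
type:
  Nat -> Nat -> Nat
observation: contracting an elimNat iota-redex first, the term normalizes in 11 steps.


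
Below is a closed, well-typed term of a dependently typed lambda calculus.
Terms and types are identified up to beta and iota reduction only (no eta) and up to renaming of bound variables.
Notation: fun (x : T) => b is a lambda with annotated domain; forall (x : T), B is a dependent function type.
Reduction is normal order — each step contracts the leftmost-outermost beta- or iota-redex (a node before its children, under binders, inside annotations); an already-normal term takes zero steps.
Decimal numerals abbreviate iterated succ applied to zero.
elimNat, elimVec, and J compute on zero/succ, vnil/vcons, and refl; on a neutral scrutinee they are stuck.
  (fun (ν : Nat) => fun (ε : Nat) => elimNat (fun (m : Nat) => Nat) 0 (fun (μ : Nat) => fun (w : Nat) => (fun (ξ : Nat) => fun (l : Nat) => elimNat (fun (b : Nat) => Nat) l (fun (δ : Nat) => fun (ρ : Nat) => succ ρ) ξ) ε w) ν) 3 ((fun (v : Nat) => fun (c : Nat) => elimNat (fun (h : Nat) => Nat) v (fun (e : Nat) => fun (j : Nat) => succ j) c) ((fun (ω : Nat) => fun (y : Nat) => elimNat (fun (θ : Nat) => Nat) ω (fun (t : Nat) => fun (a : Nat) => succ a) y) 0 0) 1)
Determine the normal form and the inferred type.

reduced normal form:
  3
type:
  Nat


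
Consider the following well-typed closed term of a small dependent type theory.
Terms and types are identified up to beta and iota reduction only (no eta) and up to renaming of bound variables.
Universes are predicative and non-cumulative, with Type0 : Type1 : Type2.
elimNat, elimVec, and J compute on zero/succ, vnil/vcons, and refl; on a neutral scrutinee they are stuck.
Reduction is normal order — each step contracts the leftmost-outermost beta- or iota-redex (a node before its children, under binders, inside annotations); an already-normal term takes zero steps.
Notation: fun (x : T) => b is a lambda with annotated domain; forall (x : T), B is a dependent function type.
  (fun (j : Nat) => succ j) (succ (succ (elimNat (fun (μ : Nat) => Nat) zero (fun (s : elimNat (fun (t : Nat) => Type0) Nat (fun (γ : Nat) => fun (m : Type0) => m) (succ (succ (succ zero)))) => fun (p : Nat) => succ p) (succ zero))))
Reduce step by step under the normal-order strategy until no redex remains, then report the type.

normal-order reduction:
  (fun (j : Nat) => succ j) (succ (succ (elimNat (fun (μ : Nat) => Nat) zero (fun (s : elimNat (fun (t : Nat) => Type0) Nat (fun (γ : Nat) => fun (m : Type0) => m) (succ (succ (succ zero)))) => fun (p : Nat) => succ p) (succ zero))))
  ~> succ (succ (succ (elimNat (fun (j : Nat) => Nat) zero (fun (μ : elimNat (fun (s : Nat) => Type0) Nat (fun (t : Nat) => fun (γ : Type0) => γ) (succ (succ (succ zero)))) => fun (m : Nat) => succ m) (succ zero))))
  ~> succ (succ (succ ((fun (j : elimNat (fun (μ : Nat) => Type0) Nat (fun (s : Nat) => fun (t : Type0) => t) (succ (succ (succ zero)))) => fun (γ : Nat) => succ γ) zero (elimNat (fun (m : Nat) => Nat) zero (fun (p : elimNat (fun (i : Nat) => Type0) Nat (fun (h : Nat) => fun (η : Type0) => η) (succ (succ (succ zero)))) => fun (v : Nat) => succ v) zero))))
  ~> succ (succ (succ ((fun (j : Nat) => succ j) (elimNat (fun (μ : Nat) => Nat) zero (fun (s : elimNat (fun (t : Nat) => Type0) Nat (fun (γ : Nat) => fun (m : Type0) => m) (succ (succ (succ zero)))) => fun (p : Nat) => succ p) zero))))
  ~> succ (succ (succ (succ (elimNat (fun (j : Nat) => Nat) zero (fun (μ : elimNat (fun (s : Nat) => Type0) Nat (fun (t : Nat) => fun (γ : Type0) => γ) (succ (succ (succ zero)))) => fun (m : Nat) => succ m) zero))))
  ~> succ (succ (succ (succ zero)))
inferred type:
  Nat


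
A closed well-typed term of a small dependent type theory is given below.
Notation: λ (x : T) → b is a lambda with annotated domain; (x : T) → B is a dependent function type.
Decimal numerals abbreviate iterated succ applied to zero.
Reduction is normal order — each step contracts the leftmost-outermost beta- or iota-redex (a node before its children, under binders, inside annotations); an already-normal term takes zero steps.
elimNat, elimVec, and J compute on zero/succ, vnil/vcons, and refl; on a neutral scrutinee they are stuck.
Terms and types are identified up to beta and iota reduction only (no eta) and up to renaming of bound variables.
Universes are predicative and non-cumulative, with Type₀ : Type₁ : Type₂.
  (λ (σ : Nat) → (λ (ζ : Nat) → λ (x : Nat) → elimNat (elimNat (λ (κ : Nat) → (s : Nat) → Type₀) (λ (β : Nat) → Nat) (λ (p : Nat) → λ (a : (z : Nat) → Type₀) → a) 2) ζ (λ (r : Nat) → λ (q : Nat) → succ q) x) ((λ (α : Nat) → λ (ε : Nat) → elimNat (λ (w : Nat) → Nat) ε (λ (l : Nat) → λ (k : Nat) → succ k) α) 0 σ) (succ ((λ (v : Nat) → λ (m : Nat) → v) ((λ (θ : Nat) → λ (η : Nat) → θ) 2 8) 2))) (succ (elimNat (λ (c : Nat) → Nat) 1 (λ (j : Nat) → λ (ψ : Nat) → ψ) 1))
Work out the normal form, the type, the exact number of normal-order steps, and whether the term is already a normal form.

normal form:
  5
inferred type:
  Nat
normal-order step count: 31
started in normal form: no
first contracted redex: a beta-redex


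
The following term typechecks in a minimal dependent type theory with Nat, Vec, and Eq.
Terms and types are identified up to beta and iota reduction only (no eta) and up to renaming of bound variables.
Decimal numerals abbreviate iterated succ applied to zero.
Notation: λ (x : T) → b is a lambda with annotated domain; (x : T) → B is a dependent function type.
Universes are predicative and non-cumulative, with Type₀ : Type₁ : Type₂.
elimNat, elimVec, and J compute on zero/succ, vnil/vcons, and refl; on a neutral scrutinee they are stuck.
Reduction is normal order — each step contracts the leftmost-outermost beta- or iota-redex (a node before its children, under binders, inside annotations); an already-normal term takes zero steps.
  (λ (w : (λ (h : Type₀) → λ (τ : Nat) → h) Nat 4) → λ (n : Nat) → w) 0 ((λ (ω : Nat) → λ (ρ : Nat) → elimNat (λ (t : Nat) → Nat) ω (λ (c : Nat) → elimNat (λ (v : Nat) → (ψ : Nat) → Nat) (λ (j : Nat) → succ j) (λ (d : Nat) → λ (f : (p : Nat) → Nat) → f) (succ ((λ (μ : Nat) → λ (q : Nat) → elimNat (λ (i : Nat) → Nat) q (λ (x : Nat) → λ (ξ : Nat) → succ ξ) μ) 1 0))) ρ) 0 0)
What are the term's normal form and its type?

normal form:
  0
the term's type:
  Nat


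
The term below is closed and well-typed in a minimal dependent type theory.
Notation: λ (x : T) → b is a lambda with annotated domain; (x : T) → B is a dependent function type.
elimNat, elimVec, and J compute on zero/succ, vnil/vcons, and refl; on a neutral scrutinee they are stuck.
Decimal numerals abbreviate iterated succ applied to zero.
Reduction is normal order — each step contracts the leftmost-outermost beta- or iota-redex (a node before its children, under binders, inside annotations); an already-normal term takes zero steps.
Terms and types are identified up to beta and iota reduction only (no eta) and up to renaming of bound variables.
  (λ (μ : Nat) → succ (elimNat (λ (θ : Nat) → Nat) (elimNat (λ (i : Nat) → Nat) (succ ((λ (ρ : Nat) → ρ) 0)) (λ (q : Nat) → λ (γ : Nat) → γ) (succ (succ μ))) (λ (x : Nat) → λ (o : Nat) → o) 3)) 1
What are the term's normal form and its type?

normal form:
  2
type:
  Nat
observation: reduction starts at a beta-redex, and 22 normal-order steps reach the normal form.


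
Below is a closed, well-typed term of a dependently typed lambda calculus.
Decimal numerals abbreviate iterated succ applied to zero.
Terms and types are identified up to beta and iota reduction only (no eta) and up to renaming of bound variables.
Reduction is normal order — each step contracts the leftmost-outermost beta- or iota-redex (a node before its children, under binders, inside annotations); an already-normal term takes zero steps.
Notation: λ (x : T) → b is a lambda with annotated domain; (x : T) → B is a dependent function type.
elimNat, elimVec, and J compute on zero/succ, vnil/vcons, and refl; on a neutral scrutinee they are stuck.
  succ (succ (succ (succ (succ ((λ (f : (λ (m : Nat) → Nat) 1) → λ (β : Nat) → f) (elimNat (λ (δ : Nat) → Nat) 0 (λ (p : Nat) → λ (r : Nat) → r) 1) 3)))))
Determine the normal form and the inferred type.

resulting normal form:
  5
inferred type:
  Nat
observation: 6 normal-order steps normalize the term, beginning with a beta-redex.


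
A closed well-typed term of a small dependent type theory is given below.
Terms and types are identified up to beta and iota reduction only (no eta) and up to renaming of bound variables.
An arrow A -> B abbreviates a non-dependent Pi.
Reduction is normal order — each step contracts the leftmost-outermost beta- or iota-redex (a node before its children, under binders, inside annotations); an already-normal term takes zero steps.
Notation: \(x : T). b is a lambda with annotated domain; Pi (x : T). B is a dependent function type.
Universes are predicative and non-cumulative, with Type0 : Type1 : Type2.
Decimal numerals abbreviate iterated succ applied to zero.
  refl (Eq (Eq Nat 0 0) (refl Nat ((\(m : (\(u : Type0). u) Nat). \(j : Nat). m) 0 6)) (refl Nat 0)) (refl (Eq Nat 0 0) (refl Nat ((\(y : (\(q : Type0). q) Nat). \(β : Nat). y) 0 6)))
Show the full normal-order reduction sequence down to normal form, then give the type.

normal-order reduction:
  refl (Eq (Eq Nat 0 0) (refl Nat ((\(m : (\(u : Type0). u) Nat). \(j : Nat). m) 0 6)) (refl Nat 0)) (refl (Eq Nat 0 0) (refl Nat ((\(y : (\(q : Type0). q) Nat). \(β : Nat). y) 0 6)))
  ~> refl (Eq (Eq Nat 0 0) (refl Nat ((\(m : Nat). 0) 6)) (refl Nat 0)) (refl (Eq Nat 0 0) (refl Nat ((\(u : (\(j : Type0). j) Nat). \(y : Nat). u) 0 6)))
  ~> refl (Eq (Eq Nat 0 0) (refl Nat 0) (refl Nat 0)) (refl (Eq Nat 0 0) (refl Nat ((\(m : (\(u : Type0). u) Nat). \(j : Nat). m) 0 6)))
  ~> refl (Eq (Eq Nat 0 0) (refl Nat 0) (refl Nat 0)) (refl (Eq Nat 0 0) (refl Nat ((\(m : Nat). 0) 6)))
  ~> refl (Eq (Eq Nat 0 0) (refl Nat 0) (refl Nat 0)) (refl (Eq Nat 0 0) (refl Nat 0))
inferred type:
  Eq (Eq (Eq Nat 0 0) (refl Nat 0) (refl Nat 0)) (refl (Eq Nat 0 0) (refl Nat 0)) (refl (Eq Nat 0 0) (refl Nat 0))


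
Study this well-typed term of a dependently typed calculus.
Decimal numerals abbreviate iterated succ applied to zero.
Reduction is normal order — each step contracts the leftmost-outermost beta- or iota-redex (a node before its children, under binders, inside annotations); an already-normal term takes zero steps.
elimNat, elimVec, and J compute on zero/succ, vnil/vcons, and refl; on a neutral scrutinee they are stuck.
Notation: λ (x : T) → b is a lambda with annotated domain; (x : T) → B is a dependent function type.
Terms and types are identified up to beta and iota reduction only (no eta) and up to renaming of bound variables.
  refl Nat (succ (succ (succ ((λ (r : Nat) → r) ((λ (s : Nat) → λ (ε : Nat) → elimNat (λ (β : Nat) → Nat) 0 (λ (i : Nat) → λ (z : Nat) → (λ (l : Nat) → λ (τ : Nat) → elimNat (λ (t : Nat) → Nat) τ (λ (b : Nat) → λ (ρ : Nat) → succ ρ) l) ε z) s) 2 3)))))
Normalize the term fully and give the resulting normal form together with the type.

normal form:
  refl Nat 9
type:
  Eq Nat 9 9
observation: contracting a beta-redex first, the term normalizes in 34 steps.


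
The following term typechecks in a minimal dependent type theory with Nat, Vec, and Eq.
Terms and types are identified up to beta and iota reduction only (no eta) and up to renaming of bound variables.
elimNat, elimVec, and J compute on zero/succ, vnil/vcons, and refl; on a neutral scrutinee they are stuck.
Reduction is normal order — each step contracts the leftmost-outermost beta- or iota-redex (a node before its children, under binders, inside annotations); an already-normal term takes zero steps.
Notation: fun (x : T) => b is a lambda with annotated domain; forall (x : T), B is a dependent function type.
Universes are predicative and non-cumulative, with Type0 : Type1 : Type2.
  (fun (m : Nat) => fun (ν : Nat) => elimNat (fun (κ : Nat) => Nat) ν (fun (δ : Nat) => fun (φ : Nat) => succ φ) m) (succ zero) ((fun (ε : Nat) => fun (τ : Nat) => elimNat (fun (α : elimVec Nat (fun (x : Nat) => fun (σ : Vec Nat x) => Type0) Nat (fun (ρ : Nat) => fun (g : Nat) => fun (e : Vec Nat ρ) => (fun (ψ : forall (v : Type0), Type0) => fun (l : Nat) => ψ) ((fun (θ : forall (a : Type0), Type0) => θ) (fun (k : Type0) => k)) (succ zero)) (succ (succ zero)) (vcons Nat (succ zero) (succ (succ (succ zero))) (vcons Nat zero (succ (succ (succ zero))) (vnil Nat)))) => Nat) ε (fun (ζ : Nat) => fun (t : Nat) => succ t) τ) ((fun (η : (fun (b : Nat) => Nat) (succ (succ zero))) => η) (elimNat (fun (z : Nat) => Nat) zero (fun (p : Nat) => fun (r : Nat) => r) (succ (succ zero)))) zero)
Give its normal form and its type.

reduced normal form:
  succ zero
type:
  Nat


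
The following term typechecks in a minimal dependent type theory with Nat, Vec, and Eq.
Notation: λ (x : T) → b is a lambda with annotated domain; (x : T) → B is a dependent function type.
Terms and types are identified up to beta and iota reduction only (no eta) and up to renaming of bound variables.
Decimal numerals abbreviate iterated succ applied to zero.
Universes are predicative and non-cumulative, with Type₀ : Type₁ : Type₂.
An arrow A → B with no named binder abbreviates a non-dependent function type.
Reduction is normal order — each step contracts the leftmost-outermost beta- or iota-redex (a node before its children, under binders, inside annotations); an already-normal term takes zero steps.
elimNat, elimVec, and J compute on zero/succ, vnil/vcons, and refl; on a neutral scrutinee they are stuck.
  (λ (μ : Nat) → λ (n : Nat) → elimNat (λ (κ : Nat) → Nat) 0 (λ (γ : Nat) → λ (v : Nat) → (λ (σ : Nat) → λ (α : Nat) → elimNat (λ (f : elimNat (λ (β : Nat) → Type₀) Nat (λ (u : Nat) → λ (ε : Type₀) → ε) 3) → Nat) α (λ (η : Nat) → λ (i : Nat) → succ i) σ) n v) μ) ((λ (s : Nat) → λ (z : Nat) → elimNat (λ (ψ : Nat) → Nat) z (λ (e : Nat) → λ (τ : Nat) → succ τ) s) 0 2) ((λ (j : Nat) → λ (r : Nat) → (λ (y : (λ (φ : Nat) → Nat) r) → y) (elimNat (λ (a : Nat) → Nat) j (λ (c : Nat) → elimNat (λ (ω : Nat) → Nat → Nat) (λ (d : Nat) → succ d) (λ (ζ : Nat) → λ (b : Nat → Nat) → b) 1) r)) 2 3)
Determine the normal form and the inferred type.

reduced normal form:
  10
type:
  Nat
observation: the leftmost-outermost redex is a beta-redex, and normalization takes 65 steps.


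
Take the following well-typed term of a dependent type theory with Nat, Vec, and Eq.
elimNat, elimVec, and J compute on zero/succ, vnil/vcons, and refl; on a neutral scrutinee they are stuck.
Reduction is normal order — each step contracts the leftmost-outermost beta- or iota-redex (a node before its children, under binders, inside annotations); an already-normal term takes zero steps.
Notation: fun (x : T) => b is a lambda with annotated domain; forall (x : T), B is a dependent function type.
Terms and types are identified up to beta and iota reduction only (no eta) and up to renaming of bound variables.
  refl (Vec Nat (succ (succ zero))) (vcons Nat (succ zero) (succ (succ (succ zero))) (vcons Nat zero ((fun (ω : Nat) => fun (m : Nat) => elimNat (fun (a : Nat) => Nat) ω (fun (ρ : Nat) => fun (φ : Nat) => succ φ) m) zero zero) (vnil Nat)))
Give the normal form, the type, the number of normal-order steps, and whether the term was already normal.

normal form:
  refl (Vec Nat (succ (succ zero))) (vcons Nat (succ zero) (succ (succ (succ zero))) (vcons Nat zero zero (vnil Nat)))
the term's type:
  Eq (Vec Nat (succ (succ zero))) (vcons Nat (succ zero) (succ (succ (succ zero))) (vcons Nat zero zero (vnil Nat))) (vcons Nat (succ zero) (succ (succ (succ zero))) (vcons Nat zero zero (vnil Nat)))
normal-order step count: 3
term was already normal: no
first redex: a beta-redex


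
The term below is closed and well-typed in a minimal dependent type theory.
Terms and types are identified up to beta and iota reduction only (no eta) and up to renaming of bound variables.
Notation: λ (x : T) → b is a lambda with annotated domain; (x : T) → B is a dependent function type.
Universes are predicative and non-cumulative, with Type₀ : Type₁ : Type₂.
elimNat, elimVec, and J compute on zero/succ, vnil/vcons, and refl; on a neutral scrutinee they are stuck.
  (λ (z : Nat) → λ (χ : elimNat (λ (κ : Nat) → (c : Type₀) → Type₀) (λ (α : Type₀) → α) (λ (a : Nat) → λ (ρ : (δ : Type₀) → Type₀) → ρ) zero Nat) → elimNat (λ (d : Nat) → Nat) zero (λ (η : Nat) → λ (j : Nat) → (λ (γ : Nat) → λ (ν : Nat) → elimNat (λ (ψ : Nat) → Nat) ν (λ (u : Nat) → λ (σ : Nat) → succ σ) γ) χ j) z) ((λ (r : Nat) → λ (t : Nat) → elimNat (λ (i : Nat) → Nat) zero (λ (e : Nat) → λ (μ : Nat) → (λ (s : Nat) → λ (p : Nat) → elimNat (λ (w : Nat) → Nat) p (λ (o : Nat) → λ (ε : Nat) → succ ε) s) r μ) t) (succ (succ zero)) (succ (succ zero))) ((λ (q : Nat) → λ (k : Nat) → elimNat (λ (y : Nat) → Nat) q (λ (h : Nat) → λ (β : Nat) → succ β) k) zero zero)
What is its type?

the term's type:
  Nat


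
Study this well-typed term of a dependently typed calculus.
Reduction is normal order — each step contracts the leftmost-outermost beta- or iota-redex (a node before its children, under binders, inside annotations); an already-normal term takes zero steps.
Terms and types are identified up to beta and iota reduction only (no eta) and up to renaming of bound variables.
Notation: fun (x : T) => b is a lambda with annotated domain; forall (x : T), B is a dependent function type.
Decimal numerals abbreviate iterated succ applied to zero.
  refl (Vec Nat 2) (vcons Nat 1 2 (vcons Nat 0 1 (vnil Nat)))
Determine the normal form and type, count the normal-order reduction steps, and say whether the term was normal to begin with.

normal form:
  refl (Vec Nat 2) (vcons Nat 1 2 (vcons Nat 0 1 (vnil Nat)))
the term's type:
  Eq (Vec Nat 2) (vcons Nat 1 2 (vcons Nat 0 1 (vnil Nat))) (vcons Nat 1 2 (vcons Nat 0 1 (vnil Nat)))
normal-order step count: 0
already normal: yes


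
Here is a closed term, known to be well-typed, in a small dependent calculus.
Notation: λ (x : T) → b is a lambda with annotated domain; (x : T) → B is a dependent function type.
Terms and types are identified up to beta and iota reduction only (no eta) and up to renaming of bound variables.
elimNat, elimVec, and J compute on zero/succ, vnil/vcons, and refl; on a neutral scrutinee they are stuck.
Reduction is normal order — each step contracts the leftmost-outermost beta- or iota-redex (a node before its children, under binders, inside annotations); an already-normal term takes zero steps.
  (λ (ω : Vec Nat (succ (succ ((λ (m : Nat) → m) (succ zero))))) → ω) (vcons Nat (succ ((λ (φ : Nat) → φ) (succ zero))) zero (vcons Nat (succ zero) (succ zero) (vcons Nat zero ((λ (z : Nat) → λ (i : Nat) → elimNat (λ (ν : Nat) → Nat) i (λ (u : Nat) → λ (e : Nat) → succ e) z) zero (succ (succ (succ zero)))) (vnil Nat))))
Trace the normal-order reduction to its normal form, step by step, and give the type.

normal-order reduction sequence:
  (λ (ω : Vec Nat (succ (succ ((λ (m : Nat) → m) (succ zero))))) → ω) (vcons Nat (succ ((λ (φ : Nat) → φ) (succ zero))) zero (vcons Nat (succ zero) (succ zero) (vcons Nat zero ((λ (z : Nat) → λ (i : Nat) → elimNat (λ (ν : Nat) → Nat) i (λ (u : Nat) → λ (e : Nat) → succ e) z) zero (succ (succ (succ zero)))) (vnil Nat))))
  ~> vcons Nat (succ ((λ (ω : Nat) → ω) (succ zero))) zero (vcons Nat (succ zero) (succ zero) (vcons Nat zero ((λ (m : Nat) → λ (φ : Nat) → elimNat (λ (z : Nat) → Nat) φ (λ (i : Nat) → λ (ν : Nat) → succ ν) m) zero (succ (succ (succ zero)))) (vnil Nat)))
  ~> vcons Nat (succ (succ zero)) zero (vcons Nat (succ zero) (succ zero) (vcons Nat zero ((λ (ω : Nat) → λ (m : Nat) → elimNat (λ (φ : Nat) → Nat) m (λ (z : Nat) → λ (i : Nat) → succ i) ω) zero (succ (succ (succ zero)))) (vnil Nat)))
  ~> vcons Nat (succ (succ zero)) zero (vcons Nat (succ zero) (succ zero) (vcons Nat zero ((λ (ω : Nat) → elimNat (λ (m : Nat) → Nat) ω (λ (φ : Nat) → λ (z : Nat) → succ z) zero) (succ (succ (succ zero)))) (vnil Nat)))
  ~> vcons Nat (succ (succ zero)) zero (vcons Nat (succ zero) (succ zero) (vcons Nat zero (elimNat (λ (ω : Nat) → Nat) (succ (succ (succ zero))) (λ (m : Nat) → λ (φ : Nat) → succ φ) zero) (vnil Nat)))
  ~> vcons Nat (succ (succ zero)) zero (vcons Nat (succ zero) (succ zero) (vcons Nat zero (succ (succ (succ zero))) (vnil Nat)))
the term's type:
  Vec Nat (succ (succ (succ zero)))


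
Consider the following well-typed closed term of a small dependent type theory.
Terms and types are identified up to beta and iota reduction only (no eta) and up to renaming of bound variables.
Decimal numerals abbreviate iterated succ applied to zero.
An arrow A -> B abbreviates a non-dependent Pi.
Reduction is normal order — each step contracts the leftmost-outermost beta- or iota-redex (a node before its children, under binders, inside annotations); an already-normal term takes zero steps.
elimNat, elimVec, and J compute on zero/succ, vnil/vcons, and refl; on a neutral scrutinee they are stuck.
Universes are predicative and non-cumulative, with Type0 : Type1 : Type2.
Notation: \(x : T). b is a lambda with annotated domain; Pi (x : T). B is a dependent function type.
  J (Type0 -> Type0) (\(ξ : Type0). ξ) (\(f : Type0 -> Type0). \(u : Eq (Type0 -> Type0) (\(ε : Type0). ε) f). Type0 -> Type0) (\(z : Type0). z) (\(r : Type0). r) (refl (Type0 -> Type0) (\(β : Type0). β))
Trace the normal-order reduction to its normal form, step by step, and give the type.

reduction (normal order):
  J (Type0 -> Type0) (\(ξ : Type0). ξ) (\(f : Type0 -> Type0). \(u : Eq (Type0 -> Type0) (\(ε : Type0). ε) f). Type0 -> Type0) (\(z : Type0). z) (\(r : Type0). r) (refl (Type0 -> Type0) (\(β : Type0). β))
  ~> \(ξ : Type0). ξ
inferred type:
  Type0 -> Type0


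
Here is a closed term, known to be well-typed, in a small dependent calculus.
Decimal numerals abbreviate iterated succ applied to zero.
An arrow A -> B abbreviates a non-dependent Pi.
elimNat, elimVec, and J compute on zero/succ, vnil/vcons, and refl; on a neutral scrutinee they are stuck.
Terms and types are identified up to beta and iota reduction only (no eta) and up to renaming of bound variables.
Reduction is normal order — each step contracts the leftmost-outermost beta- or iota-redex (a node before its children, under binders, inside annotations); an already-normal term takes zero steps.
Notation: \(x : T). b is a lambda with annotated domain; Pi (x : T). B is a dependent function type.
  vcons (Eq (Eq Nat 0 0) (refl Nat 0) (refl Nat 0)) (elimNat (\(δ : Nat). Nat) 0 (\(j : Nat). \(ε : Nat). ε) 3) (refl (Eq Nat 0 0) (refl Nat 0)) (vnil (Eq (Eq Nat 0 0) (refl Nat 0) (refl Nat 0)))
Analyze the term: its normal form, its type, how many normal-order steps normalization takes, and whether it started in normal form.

reduced normal form:
  vcons (Eq (Eq Nat 0 0) (refl Nat 0) (refl Nat 0)) 0 (refl (Eq Nat 0 0) (refl Nat 0)) (vnil (Eq (Eq Nat 0 0) (refl Nat 0) (refl Nat 0)))
the term's type:
  Vec (Eq (Eq Nat 0 0) (refl Nat 0) (refl Nat 0)) 1
steps to reach normal form (normal order): 10
already normal: no
first contracted redex: an elimNat iota-redex


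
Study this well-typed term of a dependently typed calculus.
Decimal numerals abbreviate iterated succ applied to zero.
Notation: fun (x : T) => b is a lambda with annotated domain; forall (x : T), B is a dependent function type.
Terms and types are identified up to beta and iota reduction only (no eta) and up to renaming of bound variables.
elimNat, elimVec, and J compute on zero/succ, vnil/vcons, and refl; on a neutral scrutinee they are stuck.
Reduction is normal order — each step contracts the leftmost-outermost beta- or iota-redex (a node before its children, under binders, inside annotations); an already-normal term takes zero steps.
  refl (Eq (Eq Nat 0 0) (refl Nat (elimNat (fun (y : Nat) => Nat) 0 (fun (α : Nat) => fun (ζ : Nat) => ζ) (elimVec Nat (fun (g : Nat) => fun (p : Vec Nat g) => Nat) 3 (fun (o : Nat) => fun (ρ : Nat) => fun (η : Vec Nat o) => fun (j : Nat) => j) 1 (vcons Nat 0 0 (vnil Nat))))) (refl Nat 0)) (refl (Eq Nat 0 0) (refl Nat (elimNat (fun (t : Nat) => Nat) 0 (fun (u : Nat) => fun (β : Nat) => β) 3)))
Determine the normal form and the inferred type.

normal form:
  refl (Eq (Eq Nat 0 0) (refl Nat 0) (refl Nat 0)) (refl (Eq Nat 0 0) (refl Nat 0))
inferred type:
  Eq (Eq (Eq Nat 0 0) (refl Nat 0) (refl Nat 0)) (refl (Eq Nat 0 0) (refl Nat 0)) (refl (Eq Nat 0 0) (refl Nat 0))


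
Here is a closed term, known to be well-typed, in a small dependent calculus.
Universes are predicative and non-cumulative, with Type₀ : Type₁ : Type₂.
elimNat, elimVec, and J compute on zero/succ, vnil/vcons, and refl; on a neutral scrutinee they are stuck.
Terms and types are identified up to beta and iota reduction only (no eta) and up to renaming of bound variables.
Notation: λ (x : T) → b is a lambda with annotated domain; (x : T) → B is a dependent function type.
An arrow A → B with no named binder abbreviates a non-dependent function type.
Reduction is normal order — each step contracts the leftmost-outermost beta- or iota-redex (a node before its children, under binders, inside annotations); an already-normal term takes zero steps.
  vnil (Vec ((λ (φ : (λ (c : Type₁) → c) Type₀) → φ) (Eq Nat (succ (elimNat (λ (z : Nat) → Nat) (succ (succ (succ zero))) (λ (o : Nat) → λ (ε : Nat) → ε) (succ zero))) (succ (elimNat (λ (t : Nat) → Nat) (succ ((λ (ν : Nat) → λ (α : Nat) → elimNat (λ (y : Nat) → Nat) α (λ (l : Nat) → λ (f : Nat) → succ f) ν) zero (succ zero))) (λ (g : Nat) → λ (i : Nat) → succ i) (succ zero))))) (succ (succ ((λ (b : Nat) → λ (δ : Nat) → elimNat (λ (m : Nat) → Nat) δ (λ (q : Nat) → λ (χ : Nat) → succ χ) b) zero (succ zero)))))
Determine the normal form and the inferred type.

reduced normal form:
  vnil (Vec (Eq Nat (succ (succ (succ (succ zero)))) (succ (succ (succ (succ zero))))) (succ (succ (succ zero))))
the term's type:
  Vec (Vec (Eq Nat (succ (succ (succ (succ zero)))) (succ (succ (succ (succ zero))))) (succ (succ (succ zero)))) zero
observation: contracting a beta-redex first, the term normalizes in 15 steps.


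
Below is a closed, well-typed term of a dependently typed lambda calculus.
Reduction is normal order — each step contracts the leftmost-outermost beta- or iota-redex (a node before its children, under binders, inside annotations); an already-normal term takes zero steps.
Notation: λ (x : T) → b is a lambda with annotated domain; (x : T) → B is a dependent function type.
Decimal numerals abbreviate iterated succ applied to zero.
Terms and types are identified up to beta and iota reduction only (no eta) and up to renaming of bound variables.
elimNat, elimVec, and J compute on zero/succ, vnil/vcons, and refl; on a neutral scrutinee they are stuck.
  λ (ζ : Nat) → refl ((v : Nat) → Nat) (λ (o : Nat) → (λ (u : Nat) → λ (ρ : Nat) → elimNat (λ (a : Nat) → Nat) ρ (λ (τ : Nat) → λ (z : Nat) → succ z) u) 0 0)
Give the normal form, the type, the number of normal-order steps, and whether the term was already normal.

reduced normal form:
  λ (ζ : Nat) → refl ((v : Nat) → Nat) (λ (o : Nat) → 0)
inferred type:
  (ζ : Nat) → Eq ((v : Nat) → Nat) (λ (o : Nat) → 0) (λ (u : Nat) → 0)
reduction steps (normal order): 3
already normal: no
first contracted redex: a beta-redex


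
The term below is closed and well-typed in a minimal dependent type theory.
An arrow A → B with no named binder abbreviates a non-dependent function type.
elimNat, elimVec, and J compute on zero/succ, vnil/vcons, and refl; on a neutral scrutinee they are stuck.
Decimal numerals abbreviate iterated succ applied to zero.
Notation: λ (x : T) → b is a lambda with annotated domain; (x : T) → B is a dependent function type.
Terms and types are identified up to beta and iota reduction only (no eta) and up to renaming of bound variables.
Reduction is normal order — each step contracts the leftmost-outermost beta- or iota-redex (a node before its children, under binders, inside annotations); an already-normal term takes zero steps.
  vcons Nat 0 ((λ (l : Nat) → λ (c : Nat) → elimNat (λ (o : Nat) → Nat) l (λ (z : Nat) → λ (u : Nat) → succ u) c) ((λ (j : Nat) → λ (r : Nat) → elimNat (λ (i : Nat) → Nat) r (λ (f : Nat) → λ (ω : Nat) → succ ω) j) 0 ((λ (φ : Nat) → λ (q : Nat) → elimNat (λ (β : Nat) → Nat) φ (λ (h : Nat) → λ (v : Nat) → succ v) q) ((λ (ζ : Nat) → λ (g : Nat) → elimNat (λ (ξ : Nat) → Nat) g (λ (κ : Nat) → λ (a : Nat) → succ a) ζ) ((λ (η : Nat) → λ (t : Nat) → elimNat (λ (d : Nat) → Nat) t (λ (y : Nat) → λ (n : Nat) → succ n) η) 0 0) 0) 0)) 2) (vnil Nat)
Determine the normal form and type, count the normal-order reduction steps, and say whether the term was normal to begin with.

normal form:
  vcons Nat 0 2 (vnil Nat)
the term's type:
  Vec Nat 1
steps to reach normal form (normal order): 21
term was already normal: no
first contracted redex: a beta-redex


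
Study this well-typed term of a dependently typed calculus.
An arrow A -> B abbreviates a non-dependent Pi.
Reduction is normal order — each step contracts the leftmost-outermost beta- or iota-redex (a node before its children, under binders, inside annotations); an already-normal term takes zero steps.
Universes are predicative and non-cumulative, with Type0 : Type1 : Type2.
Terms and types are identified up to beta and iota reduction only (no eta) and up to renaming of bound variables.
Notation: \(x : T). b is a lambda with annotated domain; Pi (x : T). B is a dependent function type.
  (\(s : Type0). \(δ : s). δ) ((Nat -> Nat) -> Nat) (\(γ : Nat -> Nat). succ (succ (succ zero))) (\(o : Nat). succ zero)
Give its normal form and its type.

normal form:
  succ (succ (succ zero))
type:
  Nat
observation: the leftmost-outermost redex is a beta-redex, and normalization takes 3 steps.


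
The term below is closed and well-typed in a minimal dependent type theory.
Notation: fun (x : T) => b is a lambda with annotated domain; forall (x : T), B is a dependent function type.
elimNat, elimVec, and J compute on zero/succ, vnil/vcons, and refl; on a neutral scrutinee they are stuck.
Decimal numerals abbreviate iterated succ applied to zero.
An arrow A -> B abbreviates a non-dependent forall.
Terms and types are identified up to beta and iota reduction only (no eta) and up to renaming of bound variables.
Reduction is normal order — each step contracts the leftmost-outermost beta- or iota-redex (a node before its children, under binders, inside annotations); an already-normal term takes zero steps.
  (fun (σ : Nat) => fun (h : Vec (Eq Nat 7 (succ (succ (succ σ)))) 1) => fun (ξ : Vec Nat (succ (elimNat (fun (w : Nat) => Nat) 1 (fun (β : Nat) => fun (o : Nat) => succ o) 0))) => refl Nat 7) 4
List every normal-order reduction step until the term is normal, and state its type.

reduction (normal order):
  (fun (σ : Nat) => fun (h : Vec (Eq Nat 7 (succ (succ (succ σ)))) 1) => fun (ξ : Vec Nat (succ (elimNat (fun (w : Nat) => Nat) 1 (fun (β : Nat) => fun (o : Nat) => succ o) 0))) => refl Nat 7) 4
  ~> fun (σ : Vec (Eq Nat 7 7) 1) => fun (h : Vec Nat (succ (elimNat (fun (ξ : Nat) => Nat) 1 (fun (w : Nat) => fun (β : Nat) => succ β) 0))) => refl Nat 7
  ~> fun (σ : Vec (Eq Nat 7 7) 1) => fun (h : Vec Nat 2) => refl Nat 7
type:
  Vec (Eq Nat 7 7) 1 -> Vec Nat 2 -> Eq Nat 7 7


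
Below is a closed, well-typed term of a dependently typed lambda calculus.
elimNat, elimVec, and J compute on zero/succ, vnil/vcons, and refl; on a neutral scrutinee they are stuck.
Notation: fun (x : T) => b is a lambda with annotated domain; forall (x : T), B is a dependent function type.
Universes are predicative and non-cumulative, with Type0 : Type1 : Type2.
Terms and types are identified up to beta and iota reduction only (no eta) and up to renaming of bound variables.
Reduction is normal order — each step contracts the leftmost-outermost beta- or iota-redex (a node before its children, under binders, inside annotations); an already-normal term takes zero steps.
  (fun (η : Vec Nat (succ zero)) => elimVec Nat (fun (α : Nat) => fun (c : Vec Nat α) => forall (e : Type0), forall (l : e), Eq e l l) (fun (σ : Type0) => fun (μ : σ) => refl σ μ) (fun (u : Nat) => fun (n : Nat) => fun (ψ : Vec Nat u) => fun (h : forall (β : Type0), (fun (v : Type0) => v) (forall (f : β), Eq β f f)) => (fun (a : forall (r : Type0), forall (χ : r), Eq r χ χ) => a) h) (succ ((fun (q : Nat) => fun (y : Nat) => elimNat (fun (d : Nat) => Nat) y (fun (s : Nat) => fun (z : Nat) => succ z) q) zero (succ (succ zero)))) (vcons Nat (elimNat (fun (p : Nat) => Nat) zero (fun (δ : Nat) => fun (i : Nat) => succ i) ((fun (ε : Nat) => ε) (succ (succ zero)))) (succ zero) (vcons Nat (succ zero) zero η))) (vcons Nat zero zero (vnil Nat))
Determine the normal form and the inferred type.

normal form:
  fun (η : Type0) => fun (α : η) => refl η α
inferred type:
  forall (η : Type0), forall (α : η), Eq η α α
observation: the term reaches its normal form after 20 normal-order steps.


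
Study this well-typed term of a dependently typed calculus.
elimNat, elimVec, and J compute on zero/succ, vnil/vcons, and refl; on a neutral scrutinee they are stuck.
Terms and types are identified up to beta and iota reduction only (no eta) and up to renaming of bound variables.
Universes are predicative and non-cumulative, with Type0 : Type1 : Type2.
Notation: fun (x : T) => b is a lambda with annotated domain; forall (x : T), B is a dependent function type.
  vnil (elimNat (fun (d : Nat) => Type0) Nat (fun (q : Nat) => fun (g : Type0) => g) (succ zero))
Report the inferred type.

the term's type:
  Vec Nat zero


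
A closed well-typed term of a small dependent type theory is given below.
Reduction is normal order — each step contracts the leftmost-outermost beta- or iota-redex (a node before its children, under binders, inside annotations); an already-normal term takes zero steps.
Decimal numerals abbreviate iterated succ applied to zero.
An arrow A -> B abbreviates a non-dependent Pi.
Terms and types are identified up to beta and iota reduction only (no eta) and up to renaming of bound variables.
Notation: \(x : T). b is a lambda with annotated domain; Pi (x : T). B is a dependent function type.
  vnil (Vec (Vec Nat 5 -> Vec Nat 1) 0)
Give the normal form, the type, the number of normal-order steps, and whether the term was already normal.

reduced normal form:
  vnil (Vec (Vec Nat 5 -> Vec Nat 1) 0)
the term's type:
  Vec (Vec (Vec Nat 5 -> Vec Nat 1) 0) 0
reduction steps (normal order): 0
already normal: yes
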